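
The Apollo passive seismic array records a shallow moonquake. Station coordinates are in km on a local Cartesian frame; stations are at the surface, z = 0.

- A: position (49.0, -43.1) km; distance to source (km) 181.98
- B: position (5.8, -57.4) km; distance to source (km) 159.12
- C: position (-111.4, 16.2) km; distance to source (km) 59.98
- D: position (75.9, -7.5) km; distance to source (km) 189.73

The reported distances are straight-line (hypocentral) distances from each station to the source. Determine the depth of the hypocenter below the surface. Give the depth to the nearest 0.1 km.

z ≈ 43.4 km

Each station gives a sphere (x−x_i)² + (y−y_i)² + z² = d_i² (stations at z=0).
Subtracting the A sphere from B and C: z² cancels, leaving linear equations in x and y:
-86.4 x − 28.6 y = 6867.34
-320.8 x + 118.6 y = 37932.91
Solving: x ≈ -97.794, y ≈ 55.317 km (keep extra digits for the depth step; rounded: -97.8, 55.3).
Then from the A sphere: z² = 181.98² − (x − 49.0)² − (y + 43.1)² with x = -97.794, y = 55.317, so z ≈ 43.386 ≈ 43.4 km.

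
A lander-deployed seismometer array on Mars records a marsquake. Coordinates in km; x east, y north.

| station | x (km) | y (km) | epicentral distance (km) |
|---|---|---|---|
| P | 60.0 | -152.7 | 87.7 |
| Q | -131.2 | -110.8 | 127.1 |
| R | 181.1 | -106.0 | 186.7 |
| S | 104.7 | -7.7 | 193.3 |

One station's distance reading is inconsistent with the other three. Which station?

Solve using three stations at a time. Using P, Q, R (subtract circle equations pairwise → linear system) gives (x, y) ≈ (-5.2, -94.1).
Distances from that point to each station vs reported:
  P: calculated 87.7 vs reported 87.7 → residual 0.0 km
  Q: calculated 127.1 vs reported 127.1 → residual 0.0 km
  R: calculated 186.7 vs reported 186.7 → residual 0.0 km
  S: calculated 139.8 vs reported 193.3 → residual 53.5 km
P, Q, R are mutually consistent (residuals ≈ 0); S is off by 53.5 km.

S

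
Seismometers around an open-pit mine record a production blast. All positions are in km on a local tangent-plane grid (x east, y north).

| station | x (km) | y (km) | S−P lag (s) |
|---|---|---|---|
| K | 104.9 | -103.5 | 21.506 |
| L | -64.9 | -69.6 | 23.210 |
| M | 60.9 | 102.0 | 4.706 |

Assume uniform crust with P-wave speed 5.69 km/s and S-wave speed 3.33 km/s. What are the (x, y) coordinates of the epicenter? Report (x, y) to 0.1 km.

Distance from S−P lag: d = Δt · v_P v_S / (v_P − v_S) = Δt · (5.69·3.33)/(5.69−3.33) ≈ 8.0287·Δt.
So d_K = 172.66, d_L = 186.35, d_M = 37.78 km.
Circle about each station: (x − 104.9)² + (y + 103.5)² = 172.66²; (x + 64.9)² + (y + 69.6)² = 186.35²; (x − 60.9)² + (y − 102.0)² = 37.78².
Subtracting pairs of circle equations eliminates x²+y² and gives linear equations (the radical axes):
-339.6 x + 67.8 y = -17574.94
-88.0 x + 411.0 y = 20780.70
Solving the 2×2 system: x ≈ 64.6, y ≈ 64.4 km.

64.6 km east, 64.4 km north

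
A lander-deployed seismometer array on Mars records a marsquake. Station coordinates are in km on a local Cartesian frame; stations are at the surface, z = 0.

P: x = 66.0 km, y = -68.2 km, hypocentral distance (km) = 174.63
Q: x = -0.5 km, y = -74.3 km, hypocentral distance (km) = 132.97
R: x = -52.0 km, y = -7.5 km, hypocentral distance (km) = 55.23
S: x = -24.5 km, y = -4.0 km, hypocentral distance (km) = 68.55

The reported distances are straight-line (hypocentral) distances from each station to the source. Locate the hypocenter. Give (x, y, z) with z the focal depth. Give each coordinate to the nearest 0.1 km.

Each station gives a sphere (x−x_i)² + (y−y_i)² + z² = d_i² (stations at z=0).
Subtracting the P sphere from Q and R: z² cancels, leaving linear equations in x and y:
-133.0 x − 12.2 y = 9328.12
-236.0 x + 121.4 y = 21198.29
Solving: x ≈ -73.116, y ≈ 32.480 km (keep extra digits for the depth step; rounded: -73.1, 32.5).
Then from the P sphere: z² = 174.63² − (x − 66.0)² − (y + 68.2)² with x = -73.116, y = 32.480, so z ≈ 31.716 ≈ 31.7 km.

(-73.1, 32.5, 31.7)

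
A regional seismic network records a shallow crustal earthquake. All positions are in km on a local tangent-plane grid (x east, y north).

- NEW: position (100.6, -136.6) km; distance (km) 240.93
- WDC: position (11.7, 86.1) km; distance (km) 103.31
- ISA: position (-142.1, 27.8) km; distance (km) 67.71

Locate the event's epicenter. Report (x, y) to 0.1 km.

Circle about each station: (x − 100.6)² + (y + 136.6)² = 240.93²; (x − 11.7)² + (y − 86.1)² = 103.31²; (x + 142.1)² + (y − 27.8)² = 67.71².
Subtracting pairs of circle equations eliminates x²+y² and gives linear equations (the radical axes):
-177.8 x + 445.4 y = 26144.49
-485.4 x + 328.8 y = 45647.95
Solving the 2×2 system: x ≈ -74.4, y ≈ 29.0 km.
Check against NEW (with the unrounded x, y): √((x − 100.6)²+(y + 136.6)²) = 240.93 ≈ 240.93 km. ✓

x ≈ -74.4 km, y ≈ 29.0 km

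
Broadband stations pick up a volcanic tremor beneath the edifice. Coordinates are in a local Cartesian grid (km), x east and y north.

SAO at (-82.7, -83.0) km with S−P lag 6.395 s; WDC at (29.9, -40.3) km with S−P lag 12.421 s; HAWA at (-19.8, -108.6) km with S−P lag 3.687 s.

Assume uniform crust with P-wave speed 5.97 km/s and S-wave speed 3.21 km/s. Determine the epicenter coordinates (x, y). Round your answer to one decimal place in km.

Distance from S−P lag: d = Δt · v_P v_S / (v_P − v_S) = Δt · (5.97·3.21)/(5.97−3.21) ≈ 6.9434·Δt.
So d_SAO = 44.40, d_WDC = 86.24, d_HAWA = 25.60 km.
Circle about each station: (x + 82.7)² + (y + 83.0)² = 44.40²; (x − 29.9)² + (y + 40.3)² = 86.24²; (x + 19.8)² + (y + 108.6)² = 25.60².
Subtracting pairs of circle equations eliminates x²+y² and gives linear equations (the radical axes):
225.2 x + 85.4 y = -16676.17
125.8 x − 51.2 y = -226.29
Solving the 2×2 system: x ≈ -39.2, y ≈ -91.9 km.

(-39.2, -91.9)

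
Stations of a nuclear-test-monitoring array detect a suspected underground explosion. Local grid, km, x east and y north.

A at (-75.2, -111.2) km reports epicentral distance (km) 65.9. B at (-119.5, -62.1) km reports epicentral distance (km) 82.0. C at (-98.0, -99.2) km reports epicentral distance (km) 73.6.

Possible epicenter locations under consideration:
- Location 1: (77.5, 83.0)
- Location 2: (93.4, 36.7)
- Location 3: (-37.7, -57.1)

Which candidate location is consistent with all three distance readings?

Location 3

For each candidate, compare |candidate − station| to the reported distance:
Location 1: residuals A 181.1, B 162.7, C 179.4 → max 181.1 km
Location 2: residuals A 158.4, B 152.7, C 161.1 → max 161.1 km
Location 3: residuals A 0.1, B 0.0, C 0.1 → max 0.1 km
Only Location 3 has all residuals ≈ 0.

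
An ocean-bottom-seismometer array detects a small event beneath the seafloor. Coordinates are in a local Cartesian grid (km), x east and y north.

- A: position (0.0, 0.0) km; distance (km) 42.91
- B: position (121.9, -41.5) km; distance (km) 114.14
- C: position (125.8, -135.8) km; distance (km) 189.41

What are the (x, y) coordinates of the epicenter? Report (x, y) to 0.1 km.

Circle about each station: x² + y² = 42.91²; (x − 121.9)² + (y + 41.5)² = 114.14²; (x − 125.8)² + (y + 135.8)² = 189.41².
Subtracting pairs of circle equations eliminates x²+y² and gives linear equations (the radical axes):
243.8 x − 83.0 y = 5395.19
251.6 x − 271.6 y = 232.40
Solving the 2×2 system: x ≈ 31.9, y ≈ 28.7 km.

31.9 km east, 28.7 km north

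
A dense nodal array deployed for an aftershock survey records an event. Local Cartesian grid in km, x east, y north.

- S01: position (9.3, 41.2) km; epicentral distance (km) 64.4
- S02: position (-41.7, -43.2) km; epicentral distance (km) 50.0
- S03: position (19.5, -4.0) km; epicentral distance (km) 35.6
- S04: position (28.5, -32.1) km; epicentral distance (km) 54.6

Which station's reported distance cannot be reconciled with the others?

S01

Solve using three stations at a time. Using S02, S03, S04 (subtract circle equations pairwise → linear system) gives (x, y) ≈ (-15.9, -0.3).
Distances from that point to each station vs reported:
  S01: calculated 48.6 vs reported 64.4 → residual 15.8 km
  S02: calculated 50.0 vs reported 50.0 → residual 0.0 km
  S03: calculated 35.6 vs reported 35.6 → residual 0.0 km
  S04: calculated 54.6 vs reported 54.6 → residual 0.0 km
S02, S03, S04 are mutually consistent (residuals ≈ 0); S01 is off by 15.8 km.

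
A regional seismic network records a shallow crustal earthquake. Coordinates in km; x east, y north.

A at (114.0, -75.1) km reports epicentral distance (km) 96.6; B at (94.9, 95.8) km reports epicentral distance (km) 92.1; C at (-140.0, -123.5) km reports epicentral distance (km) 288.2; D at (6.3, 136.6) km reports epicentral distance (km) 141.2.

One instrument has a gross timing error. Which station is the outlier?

Solve using three stations at a time. Using A, B, D (subtract circle equations pairwise → linear system) gives (x, y) ≈ (65.6, 8.5).
Distances from that point to each station vs reported:
  A: calculated 96.6 vs reported 96.6 → residual 0.0 km
  B: calculated 92.1 vs reported 92.1 → residual 0.0 km
  C: calculated 244.4 vs reported 288.2 → residual 43.8 km
  D: calculated 141.2 vs reported 141.2 → residual 0.0 km
A, B, D are mutually consistent (residuals ≈ 0); C is off by 43.8 km.

C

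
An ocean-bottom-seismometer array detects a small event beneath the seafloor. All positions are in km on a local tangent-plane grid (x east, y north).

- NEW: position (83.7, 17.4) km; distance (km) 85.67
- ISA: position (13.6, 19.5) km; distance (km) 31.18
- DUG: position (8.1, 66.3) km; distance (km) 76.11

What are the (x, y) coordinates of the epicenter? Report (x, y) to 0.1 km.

Circle about each station: (x − 83.7)² + (y − 17.4)² = 85.67²; (x − 13.6)² + (y − 19.5)² = 31.18²; (x − 8.1)² + (y − 66.3)² = 76.11².
Subtracting the NEW equation from the ISA and DUG equations removes the quadratic terms:
-140.2 x + 4.2 y = -376.08
-151.2 x + 97.8 y = -1300.53
Solving the 2×2 system: x ≈ 2.4, y ≈ -9.6 km.
Check against NEW (with the unrounded x, y): √((x − 83.7)²+(y − 17.4)²) = 85.67 ≈ 85.67 km. ✓

2.4 km east, -9.6 km north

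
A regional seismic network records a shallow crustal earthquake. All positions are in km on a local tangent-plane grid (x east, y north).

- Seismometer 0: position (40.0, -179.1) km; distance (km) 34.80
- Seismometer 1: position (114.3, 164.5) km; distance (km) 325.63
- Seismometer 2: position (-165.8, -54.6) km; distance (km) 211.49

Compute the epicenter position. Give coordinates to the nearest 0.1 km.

Circle about each station: (x − 40.0)² + (y + 179.1)² = 34.80²; (x − 114.3)² + (y − 164.5)² = 325.63²; (x + 165.8)² + (y + 54.6)² = 211.49².
Subtracting the Seismometer 0 equation from the Seismometer 1 and Seismometer 2 equations removes the quadratic terms:
148.6 x + 687.2 y = -98375.93
-411.6 x + 249.0 y = -46722.99
Solving the 2×2 system: x ≈ 23.8, y ≈ -148.3 km.

(23.8, -148.3)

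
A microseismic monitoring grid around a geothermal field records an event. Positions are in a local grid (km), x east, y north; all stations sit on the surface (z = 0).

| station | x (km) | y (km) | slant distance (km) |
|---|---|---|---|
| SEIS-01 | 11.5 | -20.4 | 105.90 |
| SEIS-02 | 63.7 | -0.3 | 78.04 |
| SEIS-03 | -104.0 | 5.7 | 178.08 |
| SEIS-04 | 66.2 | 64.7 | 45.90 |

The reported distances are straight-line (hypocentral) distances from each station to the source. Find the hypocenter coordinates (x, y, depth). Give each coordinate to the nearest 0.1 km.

x ≈ 58.4 km, y ≈ 63.1 km, depth ≈ 45.2 km

Each station gives a sphere (x−x_i)² + (y−y_i)² + z² = d_i² (stations at z=0).
Subtracting the SEIS-01 sphere from SEIS-02 and SEIS-03: z² cancels, leaving linear equations in x and y:
104.4 x + 40.2 y = 8633.94
-231.0 x + 52.2 y = -10197.60
Solving: x ≈ 58.404, y ≈ 63.098 km (keep extra digits for the depth step; rounded: 58.4, 63.1).
Then from the SEIS-01 sphere: z² = 105.90² − (x − 11.5)² − (y + 20.4)² with x = 58.404, y = 63.098, so z ≈ 45.199 ≈ 45.2 km.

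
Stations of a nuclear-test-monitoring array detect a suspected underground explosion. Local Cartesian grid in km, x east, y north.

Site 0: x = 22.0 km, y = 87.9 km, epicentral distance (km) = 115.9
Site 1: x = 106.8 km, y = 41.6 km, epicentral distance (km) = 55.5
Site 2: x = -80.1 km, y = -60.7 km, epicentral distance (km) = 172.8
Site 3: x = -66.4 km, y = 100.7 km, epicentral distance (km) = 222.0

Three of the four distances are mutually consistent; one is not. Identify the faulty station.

Solve using three stations at a time. Using Site 0, Site 1, Site 2 (subtract circle equations pairwise → linear system) gives (x, y) ≈ (84.9, -9.4).
Distances from that point to each station vs reported:
  Site 0: calculated 115.9 vs reported 115.9 → residual 0.0 km
  Site 1: calculated 55.5 vs reported 55.5 → residual 0.0 km
  Site 2: calculated 172.8 vs reported 172.8 → residual 0.0 km
  Site 3: calculated 187.2 vs reported 222.0 → residual 34.8 km
Site 0, Site 1, Site 2 are mutually consistent (residuals ≈ 0); Site 3 is off by 34.8 km.

Site 3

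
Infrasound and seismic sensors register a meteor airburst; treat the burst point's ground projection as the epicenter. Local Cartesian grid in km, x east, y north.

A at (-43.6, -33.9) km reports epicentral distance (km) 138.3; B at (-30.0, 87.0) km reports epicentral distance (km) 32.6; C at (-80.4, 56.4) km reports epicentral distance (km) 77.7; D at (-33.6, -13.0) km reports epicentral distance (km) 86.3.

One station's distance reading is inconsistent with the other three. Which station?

Solve using three stations at a time. Using B, C, D (subtract circle equations pairwise → linear system) gives (x, y) ≈ (-3.5, 67.9).
Distances from that point to each station vs reported:
  A: calculated 109.4 vs reported 138.3 → residual 28.9 km
  B: calculated 32.6 vs reported 32.6 → residual 0.0 km
  C: calculated 77.7 vs reported 77.7 → residual 0.0 km
  D: calculated 86.3 vs reported 86.3 → residual 0.0 km
B, C, D are mutually consistent (residuals ≈ 0); A is off by 28.9 km.

A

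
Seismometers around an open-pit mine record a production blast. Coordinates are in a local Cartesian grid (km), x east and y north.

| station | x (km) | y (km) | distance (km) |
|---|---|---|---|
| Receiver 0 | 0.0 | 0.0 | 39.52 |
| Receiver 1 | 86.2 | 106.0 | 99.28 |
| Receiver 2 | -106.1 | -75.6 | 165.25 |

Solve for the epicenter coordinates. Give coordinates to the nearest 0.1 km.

Circle about each station: x² + y² = 39.52²; (x − 86.2)² + (y − 106.0)² = 99.28²; (x + 106.1)² + (y + 75.6)² = 165.25².
Subtracting the Receiver 0 equation from the Receiver 1 and Receiver 2 equations removes the quadratic terms:
172.4 x + 212.0 y = 10371.75
-212.2 x − 151.2 y = -8773.16
Solving the 2×2 system: x ≈ 15.4, y ≈ 36.4 km.

x ≈ 15.4 km, y ≈ 36.4 km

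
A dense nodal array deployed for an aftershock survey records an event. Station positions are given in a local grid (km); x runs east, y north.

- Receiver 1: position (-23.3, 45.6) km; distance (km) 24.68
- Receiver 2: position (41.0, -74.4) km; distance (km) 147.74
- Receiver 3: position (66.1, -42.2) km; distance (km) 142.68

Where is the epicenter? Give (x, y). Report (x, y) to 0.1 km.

Circle about each station: (x + 23.3)² + (y − 45.6)² = 24.68²; (x − 41.0)² + (y + 74.4)² = 147.74²; (x − 66.1)² + (y + 42.2)² = 142.68².
Subtracting the Receiver 1 equation from the Receiver 2 and Receiver 3 equations removes the quadratic terms:
128.6 x − 240.0 y = -16623.90
178.8 x − 175.6 y = -16220.68
Solving the 2×2 system: x ≈ -47.9, y ≈ 43.6 km.

(-47.9, 43.6)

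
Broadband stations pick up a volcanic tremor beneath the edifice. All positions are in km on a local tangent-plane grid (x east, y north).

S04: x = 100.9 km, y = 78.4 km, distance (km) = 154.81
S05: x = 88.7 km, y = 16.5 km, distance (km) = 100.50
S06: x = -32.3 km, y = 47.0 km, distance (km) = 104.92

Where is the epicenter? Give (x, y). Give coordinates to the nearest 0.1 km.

Circle about each station: (x − 100.9)² + (y − 78.4)² = 154.81²; (x − 88.7)² + (y − 16.5)² = 100.50²; (x + 32.3)² + (y − 47.0)² = 104.92².
Subtracting pairs of circle equations eliminates x²+y² and gives linear equations (the radical axes):
-24.4 x − 123.8 y = 5678.46
-266.4 x − 62.8 y = -117.15
Solving the 2×2 system: x ≈ 11.8, y ≈ -48.2 km.
Check against S04 (with the unrounded x, y): √((x − 100.9)²+(y − 78.4)²) = 154.81 ≈ 154.81 km. ✓

x ≈ 11.8 km, y ≈ -48.2 km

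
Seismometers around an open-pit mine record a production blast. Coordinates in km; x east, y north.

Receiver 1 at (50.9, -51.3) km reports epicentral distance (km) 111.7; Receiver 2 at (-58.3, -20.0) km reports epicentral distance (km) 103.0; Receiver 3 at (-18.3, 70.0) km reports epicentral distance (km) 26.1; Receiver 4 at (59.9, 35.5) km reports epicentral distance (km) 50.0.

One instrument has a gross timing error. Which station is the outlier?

Receiver 3

Solve using three stations at a time. Using Receiver 1, Receiver 2, Receiver 4 (subtract circle equations pairwise → linear system) gives (x, y) ≈ (13.4, 53.9).
Distances from that point to each station vs reported:
  Receiver 1: calculated 111.7 vs reported 111.7 → residual 0.0 km
  Receiver 2: calculated 103.0 vs reported 103.0 → residual 0.0 km
  Receiver 3: calculated 35.6 vs reported 26.1 → residual 9.5 km
  Receiver 4: calculated 50.0 vs reported 50.0 → residual 0.0 km
Receiver 1, Receiver 2, Receiver 4 are mutually consistent (residuals ≈ 0); Receiver 3 is off by 9.5 km.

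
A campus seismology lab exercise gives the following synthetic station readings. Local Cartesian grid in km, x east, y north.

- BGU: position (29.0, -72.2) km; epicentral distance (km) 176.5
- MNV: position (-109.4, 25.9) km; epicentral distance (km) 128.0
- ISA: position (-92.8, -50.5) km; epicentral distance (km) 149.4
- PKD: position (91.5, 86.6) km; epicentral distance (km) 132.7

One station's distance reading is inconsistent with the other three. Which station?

Solve using three stations at a time. Using BGU, ISA, PKD (subtract circle equations pairwise → linear system) gives (x, y) ≈ (-41.2, 89.8).
Distances from that point to each station vs reported:
  BGU: calculated 176.6 vs reported 176.5 → residual 0.1 km
  MNV: calculated 93.4 vs reported 128.0 → residual 34.6 km
  ISA: calculated 149.5 vs reported 149.4 → residual 0.1 km
  PKD: calculated 132.8 vs reported 132.7 → residual 0.1 km
BGU, ISA, PKD are mutually consistent (residuals ≈ 0); MNV is off by 34.6 km.

MNV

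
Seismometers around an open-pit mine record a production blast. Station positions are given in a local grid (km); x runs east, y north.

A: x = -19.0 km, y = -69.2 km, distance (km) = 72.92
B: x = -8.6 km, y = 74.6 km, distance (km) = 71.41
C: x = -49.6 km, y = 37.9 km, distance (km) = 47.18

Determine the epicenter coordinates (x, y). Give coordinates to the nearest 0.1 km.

x ≈ -17.1 km, y ≈ 3.7 km

Circle about each station: (x + 19.0)² + (y + 69.2)² = 72.92²; (x + 8.6)² + (y − 74.6)² = 71.41²; (x + 49.6)² + (y − 37.9)² = 47.18².
Subtracting pairs of circle equations eliminates x²+y² and gives linear equations (the radical axes):
20.8 x + 287.6 y = 707.42
-61.2 x + 214.2 y = 1838.30
Solving the 2×2 system: x ≈ -17.1, y ≈ 3.7 km.
Check against A (with the unrounded x, y): √((x + 19.0)²+(y + 69.2)²) = 72.92 ≈ 72.92 km. ✓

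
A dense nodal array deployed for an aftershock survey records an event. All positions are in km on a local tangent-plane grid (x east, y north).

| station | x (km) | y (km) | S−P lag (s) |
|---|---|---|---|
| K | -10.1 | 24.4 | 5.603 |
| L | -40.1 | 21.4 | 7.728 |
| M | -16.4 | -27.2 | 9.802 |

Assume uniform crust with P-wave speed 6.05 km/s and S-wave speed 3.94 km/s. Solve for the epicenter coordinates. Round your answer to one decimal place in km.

Distance from S−P lag: d = Δt · v_P v_S / (v_P − v_S) = Δt · (6.05·3.94)/(6.05−3.94) ≈ 11.2972·Δt.
So d_K = 63.30, d_L = 87.30, d_M = 110.73 km.
Circle about each station: (x + 10.1)² + (y − 24.4)² = 63.30²; (x + 40.1)² + (y − 21.4)² = 87.30²; (x + 16.4)² + (y + 27.2)² = 110.73².
Subtracting pairs of circle equations eliminates x²+y² and gives linear equations (the radical axes):
-60.0 x − 6.0 y = -2245.80
-12.6 x − 103.2 y = -7942.81
Solving the 2×2 system: x ≈ 30.1, y ≈ 73.3 km.

30.1 km east, 73.3 km north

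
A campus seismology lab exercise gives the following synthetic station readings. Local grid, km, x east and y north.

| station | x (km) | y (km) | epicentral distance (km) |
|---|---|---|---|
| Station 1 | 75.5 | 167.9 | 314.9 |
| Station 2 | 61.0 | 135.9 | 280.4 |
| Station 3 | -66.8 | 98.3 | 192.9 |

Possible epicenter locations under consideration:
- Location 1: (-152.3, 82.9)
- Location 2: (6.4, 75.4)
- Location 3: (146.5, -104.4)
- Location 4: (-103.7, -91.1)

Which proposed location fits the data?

Location 4

For each candidate, compare |candidate − station| to the reported distance:
Location 1: residuals Station 1 71.8, Station 2 60.6, Station 3 106.0 → max 106.0 km
Location 2: residuals Station 1 199.4, Station 2 198.9, Station 3 116.2 → max 199.4 km
Location 3: residuals Station 1 33.5, Station 2 25.3, Station 3 101.4 → max 101.4 km
Location 4: residuals Station 1 0.1, Station 2 0.1, Station 3 0.1 → max 0.1 km
Only Location 4 has all residuals ≈ 0.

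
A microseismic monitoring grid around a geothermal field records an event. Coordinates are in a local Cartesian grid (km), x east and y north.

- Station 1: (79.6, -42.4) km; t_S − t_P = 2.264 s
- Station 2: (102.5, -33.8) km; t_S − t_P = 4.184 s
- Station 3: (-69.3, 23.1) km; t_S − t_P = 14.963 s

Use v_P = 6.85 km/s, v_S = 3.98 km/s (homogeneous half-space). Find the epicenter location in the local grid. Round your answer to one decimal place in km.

Distance from S−P lag: d = Δt · v_P v_S / (v_P − v_S) = Δt · (6.85·3.98)/(6.85−3.98) ≈ 9.4993·Δt.
So d_Station 1 = 21.51, d_Station 2 = 39.75, d_Station 3 = 142.14 km.
Circle about each station: (x − 79.6)² + (y + 42.4)² = 21.51²; (x − 102.5)² + (y + 33.8)² = 39.75²; (x + 69.3)² + (y − 23.1)² = 142.14².
Subtracting pairs of circle equations eliminates x²+y² and gives linear equations (the radical axes):
45.8 x + 17.2 y = 2397.39
-297.8 x + 131.0 y = -22538.92
Solving the 2×2 system: x ≈ 63.1, y ≈ -28.6 km.
Check against Station 1 (with the unrounded x, y): √((x − 79.6)²+(y + 42.4)²) = 21.50 ≈ 21.51 km. ✓

x ≈ 63.1 km, y ≈ -28.6 km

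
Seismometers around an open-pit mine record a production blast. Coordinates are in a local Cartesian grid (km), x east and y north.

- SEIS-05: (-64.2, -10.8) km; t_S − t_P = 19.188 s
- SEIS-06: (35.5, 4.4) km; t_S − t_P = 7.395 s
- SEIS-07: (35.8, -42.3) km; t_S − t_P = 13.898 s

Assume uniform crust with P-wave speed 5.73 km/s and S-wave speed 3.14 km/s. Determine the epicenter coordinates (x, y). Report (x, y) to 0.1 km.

Distance from S−P lag: d = Δt · v_P v_S / (v_P − v_S) = Δt · (5.73·3.14)/(5.73−3.14) ≈ 6.9468·Δt.
So d_SEIS-05 = 133.30, d_SEIS-06 = 51.37, d_SEIS-07 = 96.55 km.
Circle about each station: (x + 64.2)² + (y + 10.8)² = 133.30²; (x − 35.5)² + (y − 4.4)² = 51.37²; (x − 35.8)² + (y + 42.3)² = 96.55².
Subtracting pairs of circle equations eliminates x²+y² and gives linear equations (the radical axes):
199.4 x + 30.4 y = 12171.34
200.0 x − 63.0 y = 7279.64
Solving the 2×2 system: x ≈ 53.0, y ≈ 52.7 km.

x ≈ 53.0 km, y ≈ 52.7 km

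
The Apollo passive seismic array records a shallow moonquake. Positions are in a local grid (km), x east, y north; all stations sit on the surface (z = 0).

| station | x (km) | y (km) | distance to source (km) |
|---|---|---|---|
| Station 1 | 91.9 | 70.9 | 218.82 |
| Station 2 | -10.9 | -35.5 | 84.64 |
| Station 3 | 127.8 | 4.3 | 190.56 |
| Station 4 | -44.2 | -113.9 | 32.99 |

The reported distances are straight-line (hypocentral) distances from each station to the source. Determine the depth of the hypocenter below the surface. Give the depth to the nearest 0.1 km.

18.7 km

Each station gives a sphere (x−x_i)² + (y−y_i)² + z² = d_i² (stations at z=0).
Subtracting the Station 1 sphere from Station 2 and Station 3: z² cancels, leaving linear equations in x and y:
-205.6 x − 212.8 y = 28624.90
71.8 x − 133.2 y = 14447.99
Solving: x ≈ -17.305, y ≈ -117.796 km (keep extra digits for the depth step; rounded: -17.3, -117.8).
Then from the Station 1 sphere: z² = 218.82² − (x − 91.9)² − (y − 70.9)² with x = -17.305, y = -117.796, so z ≈ 18.716 ≈ 18.7 km.
Check against Station 4 (with the unrounded solution): distance 33.00 ≈ 32.99 km. ✓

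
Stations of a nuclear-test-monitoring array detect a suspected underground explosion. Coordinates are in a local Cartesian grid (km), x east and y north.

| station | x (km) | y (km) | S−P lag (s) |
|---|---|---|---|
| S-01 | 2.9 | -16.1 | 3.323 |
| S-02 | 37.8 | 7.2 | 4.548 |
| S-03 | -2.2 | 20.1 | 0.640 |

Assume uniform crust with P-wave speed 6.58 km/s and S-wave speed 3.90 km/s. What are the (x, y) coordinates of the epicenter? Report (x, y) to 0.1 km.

Distance from S−P lag: d = Δt · v_P v_S / (v_P − v_S) = Δt · (6.58·3.90)/(6.58−3.90) ≈ 9.5754·Δt.
So d_S-01 = 31.82, d_S-02 = 43.55, d_S-03 = 6.13 km.
Circle about each station: (x − 2.9)² + (y + 16.1)² = 31.82²; (x − 37.8)² + (y − 7.2)² = 43.55²; (x + 2.2)² + (y − 20.1)² = 6.13².
Subtracting pairs of circle equations eliminates x²+y² and gives linear equations (the radical axes):
69.8 x + 46.6 y = 328.97
-10.2 x + 72.4 y = 1116.17
Solving the 2×2 system: x ≈ -5.1, y ≈ 14.7 km.

x ≈ -5.1 km, y ≈ 14.7 km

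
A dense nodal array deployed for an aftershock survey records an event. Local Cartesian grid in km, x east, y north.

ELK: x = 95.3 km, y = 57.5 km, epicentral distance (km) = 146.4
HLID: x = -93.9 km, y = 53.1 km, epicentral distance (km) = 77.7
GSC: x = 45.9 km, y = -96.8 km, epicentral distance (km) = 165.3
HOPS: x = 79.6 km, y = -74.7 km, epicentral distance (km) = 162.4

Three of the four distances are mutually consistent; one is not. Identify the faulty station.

Solve using three stations at a time. Using HLID, GSC, HOPS (subtract circle equations pairwise → linear system) gives (x, y) ≈ (-16.3, 56.3).
Distances from that point to each station vs reported:
  ELK: calculated 111.6 vs reported 146.4 → residual 34.8 km
  HLID: calculated 77.6 vs reported 77.7 → residual 0.1 km
  GSC: calculated 165.3 vs reported 165.3 → residual 0.0 km
  HOPS: calculated 162.4 vs reported 162.4 → residual 0.0 km
HLID, GSC, HOPS are mutually consistent (residuals ≈ 0); ELK is off by 34.8 km.

ELK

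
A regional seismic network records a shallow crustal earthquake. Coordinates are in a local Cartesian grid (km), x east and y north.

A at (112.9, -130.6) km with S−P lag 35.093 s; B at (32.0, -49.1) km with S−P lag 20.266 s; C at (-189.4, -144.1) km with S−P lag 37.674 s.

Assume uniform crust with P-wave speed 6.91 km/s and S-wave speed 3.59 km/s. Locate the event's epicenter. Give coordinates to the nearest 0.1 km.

Distance from S−P lag: d = Δt · v_P v_S / (v_P − v_S) = Δt · (6.91·3.59)/(6.91−3.59) ≈ 7.4720·Δt.
So d_A = 262.21, d_B = 151.43, d_C = 281.50 km.
Circle about each station: (x − 112.9)² + (y + 130.6)² = 262.21²; (x − 32.0)² + (y + 49.1)² = 151.43²; (x + 189.4)² + (y + 144.1)² = 281.50².
Subtracting pairs of circle equations eliminates x²+y² and gives linear equations (the radical axes):
-161.8 x + 163.0 y = 19455.08
-604.6 x − 27.0 y = 16346.23
Solving the 2×2 system: x ≈ -31.0, y ≈ 88.6 km.

(-31.0, 88.6)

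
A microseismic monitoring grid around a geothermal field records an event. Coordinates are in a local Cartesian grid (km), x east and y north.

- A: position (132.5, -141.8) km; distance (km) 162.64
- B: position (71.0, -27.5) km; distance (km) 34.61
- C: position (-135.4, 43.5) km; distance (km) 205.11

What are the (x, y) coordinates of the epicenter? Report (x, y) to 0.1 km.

66.4 km east, 6.8 km north

Circle about each station: (x − 132.5)² + (y + 141.8)² = 162.64²; (x − 71.0)² + (y + 27.5)² = 34.61²; (x + 135.4)² + (y − 43.5)² = 205.11².
Subtracting the A equation from the B and C equations removes the quadratic terms:
-123.0 x + 228.6 y = -6612.32
-535.8 x + 370.6 y = -33056.42
Solving the 2×2 system: x ≈ 66.4, y ≈ 6.8 km.
Check against A (with the unrounded x, y): √((x − 132.5)²+(y + 141.8)²) = 162.64 ≈ 162.64 km. ✓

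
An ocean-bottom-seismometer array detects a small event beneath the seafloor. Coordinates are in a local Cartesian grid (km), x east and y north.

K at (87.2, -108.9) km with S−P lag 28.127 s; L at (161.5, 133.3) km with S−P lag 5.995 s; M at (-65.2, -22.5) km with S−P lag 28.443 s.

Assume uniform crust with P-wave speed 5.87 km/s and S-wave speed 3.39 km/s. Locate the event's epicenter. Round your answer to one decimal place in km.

Distance from S−P lag: d = Δt · v_P v_S / (v_P − v_S) = Δt · (5.87·3.39)/(5.87−3.39) ≈ 8.0239·Δt.
So d_K = 225.69, d_L = 48.10, d_M = 228.22 km.
Circle about each station: (x − 87.2)² + (y + 108.9)² = 225.69²; (x − 161.5)² + (y − 133.3)² = 48.10²; (x + 65.2)² + (y + 22.5)² = 228.22².
Subtracting the K equation from the L and M equations removes the quadratic terms:
148.6 x + 484.4 y = 73010.46
-304.8 x + 172.8 y = -15854.15
Solving the 2×2 system: x ≈ 117.1, y ≈ 114.8 km.
Check against K (with the unrounded x, y): √((x − 87.2)²+(y + 108.9)²) = 225.69 ≈ 225.69 km. ✓

(117.1, 114.8)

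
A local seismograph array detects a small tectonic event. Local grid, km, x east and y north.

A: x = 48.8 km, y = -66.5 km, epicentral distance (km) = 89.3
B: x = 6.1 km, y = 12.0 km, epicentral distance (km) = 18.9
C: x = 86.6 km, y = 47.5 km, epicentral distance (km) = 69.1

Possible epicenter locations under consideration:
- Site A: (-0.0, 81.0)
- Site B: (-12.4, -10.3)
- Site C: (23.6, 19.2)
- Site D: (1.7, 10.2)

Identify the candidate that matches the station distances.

For each candidate, compare |candidate − station| to the reported distance:
Site A: residuals A 66.1, B 50.4, C 23.8 → max 66.1 km
Site B: residuals A 6.2, B 10.1, C 45.5 → max 45.5 km
Site C: residuals A 0.0, B 0.0, C 0.0 → max 0.0 km
Site D: residuals A 0.7, B 14.1, C 23.6 → max 23.6 km
Only Site C has all residuals ≈ 0.

Site C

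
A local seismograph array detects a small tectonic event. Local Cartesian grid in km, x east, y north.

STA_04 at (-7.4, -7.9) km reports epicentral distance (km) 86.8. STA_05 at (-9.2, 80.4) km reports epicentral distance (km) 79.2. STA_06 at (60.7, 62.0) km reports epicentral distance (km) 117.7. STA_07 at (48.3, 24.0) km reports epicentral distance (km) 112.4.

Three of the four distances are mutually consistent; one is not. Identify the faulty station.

Solve using three stations at a time. Using STA_04, STA_06, STA_07 (subtract circle equations pairwise → linear system) gives (x, y) ≈ (-57.0, 63.3).
Distances from that point to each station vs reported:
  STA_04: calculated 86.8 vs reported 86.8 → residual 0.0 km
  STA_05: calculated 50.7 vs reported 79.2 → residual 28.5 km
  STA_06: calculated 117.7 vs reported 117.7 → residual 0.0 km
  STA_07: calculated 112.4 vs reported 112.4 → residual 0.0 km
STA_04, STA_06, STA_07 are mutually consistent (residuals ≈ 0); STA_05 is off by 28.5 km.

STA_05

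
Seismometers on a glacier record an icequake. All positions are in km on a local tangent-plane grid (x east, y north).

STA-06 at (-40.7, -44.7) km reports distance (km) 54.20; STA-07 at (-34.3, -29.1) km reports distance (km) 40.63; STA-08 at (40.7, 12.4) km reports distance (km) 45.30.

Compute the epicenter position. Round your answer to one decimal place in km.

Circle about each station: (x + 40.7)² + (y + 44.7)² = 54.20²; (x + 34.3)² + (y + 29.1)² = 40.63²; (x − 40.7)² + (y − 12.4)² = 45.30².
Subtracting the STA-06 equation from the STA-07 and STA-08 equations removes the quadratic terms:
12.8 x + 31.2 y = -344.44
162.8 x + 114.2 y = -958.78
Solving the 2×2 system: x ≈ 2.6, y ≈ -12.1 km.

x ≈ 2.6 km, y ≈ -12.1 km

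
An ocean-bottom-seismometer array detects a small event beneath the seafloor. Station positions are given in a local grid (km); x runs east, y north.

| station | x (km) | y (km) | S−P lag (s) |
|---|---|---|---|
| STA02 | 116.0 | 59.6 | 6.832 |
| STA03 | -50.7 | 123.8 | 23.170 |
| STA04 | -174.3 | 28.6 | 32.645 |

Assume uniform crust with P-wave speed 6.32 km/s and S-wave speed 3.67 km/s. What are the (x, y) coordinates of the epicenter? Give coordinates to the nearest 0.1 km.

x ≈ 110.0 km, y ≈ 0.1 km

Distance from S−P lag: d = Δt · v_P v_S / (v_P − v_S) = Δt · (6.32·3.67)/(6.32−3.67) ≈ 8.7526·Δt.
So d_STA02 = 59.80, d_STA03 = 202.80, d_STA04 = 285.73 km.
Circle about each station: (x − 116.0)² + (y − 59.6)² = 59.80²; (x + 50.7)² + (y − 123.8)² = 202.80²; (x + 174.3)² + (y − 28.6)² = 285.73².
Subtracting the STA02 equation from the STA03 and STA04 equations removes the quadratic terms:
-333.4 x + 128.4 y = -36663.03
-580.6 x − 62.0 y = -63875.30
Solving the 2×2 system: x ≈ 110.0, y ≈ 0.1 km.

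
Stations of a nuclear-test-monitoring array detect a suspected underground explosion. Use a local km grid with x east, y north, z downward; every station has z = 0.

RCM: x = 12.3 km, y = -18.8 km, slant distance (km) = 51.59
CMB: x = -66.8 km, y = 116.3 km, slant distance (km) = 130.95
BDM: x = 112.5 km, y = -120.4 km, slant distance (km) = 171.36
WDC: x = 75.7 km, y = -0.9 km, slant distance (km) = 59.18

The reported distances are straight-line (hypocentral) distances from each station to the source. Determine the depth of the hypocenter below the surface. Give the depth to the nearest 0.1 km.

depth ≈ 18.9 km

Each station gives a sphere (x−x_i)² + (y−y_i)² + z² = d_i² (stations at z=0).
Subtracting the RCM sphere from CMB and BDM: z² cancels, leaving linear equations in x and y:
-158.2 x + 270.2 y = 2996.83
200.4 x − 203.2 y = -55.04
Solving: x ≈ 27.002, y ≈ 26.900 km (keep extra digits for the depth step; rounded: 27.0, 26.9).
Then from the RCM sphere: z² = 51.59² − (x − 12.3)² − (y + 18.8)² with x = 27.002, y = 26.900, so z ≈ 18.892 ≈ 18.9 km.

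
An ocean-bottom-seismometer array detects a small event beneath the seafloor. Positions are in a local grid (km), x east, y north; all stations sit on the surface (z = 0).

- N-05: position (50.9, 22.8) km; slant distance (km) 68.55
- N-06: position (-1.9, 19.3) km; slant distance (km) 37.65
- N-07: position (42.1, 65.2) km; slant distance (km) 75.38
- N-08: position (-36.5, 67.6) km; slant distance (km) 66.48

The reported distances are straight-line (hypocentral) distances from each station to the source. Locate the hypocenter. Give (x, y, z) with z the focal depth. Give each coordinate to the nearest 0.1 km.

x ≈ -6.6 km, y ≈ 21.4 km, depth ≈ 37.3 km

Each station gives a sphere (x−x_i)² + (y−y_i)² + z² = d_i² (stations at z=0).
Subtracting the N-05 sphere from N-06 and N-07: z² cancels, leaving linear equations in x and y:
-105.6 x − 7.0 y = 547.03
-17.6 x + 84.8 y = 1929.76
Solving: x ≈ -6.598, y ≈ 21.387 km (keep extra digits for the depth step; rounded: -6.6, 21.4).
Then from the N-05 sphere: z² = 68.55² − (x − 50.9)² − (y − 22.8)² with x = -6.598, y = 21.387, so z ≈ 37.297 ≈ 37.3 km.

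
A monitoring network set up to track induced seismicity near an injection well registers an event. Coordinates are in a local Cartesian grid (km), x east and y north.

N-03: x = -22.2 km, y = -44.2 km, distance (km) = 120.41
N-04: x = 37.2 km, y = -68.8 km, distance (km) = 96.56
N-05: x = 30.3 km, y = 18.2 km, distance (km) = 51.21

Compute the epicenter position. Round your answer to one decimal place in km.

Circle about each station: (x + 22.2)² + (y + 44.2)² = 120.41²; (x − 37.2)² + (y + 68.8)² = 96.56²; (x − 30.3)² + (y − 18.2)² = 51.21².
Subtracting pairs of circle equations eliminates x²+y² and gives linear equations (the radical axes):
118.8 x − 49.2 y = 8845.53
105.0 x + 124.8 y = 10678.95
Solving the 2×2 system: x ≈ 81.5, y ≈ 17.0 km.
Check against N-03 (with the unrounded x, y): √((x + 22.2)²+(y + 44.2)²) = 120.41 ≈ 120.41 km. ✓

x ≈ 81.5 km, y ≈ 17.0 km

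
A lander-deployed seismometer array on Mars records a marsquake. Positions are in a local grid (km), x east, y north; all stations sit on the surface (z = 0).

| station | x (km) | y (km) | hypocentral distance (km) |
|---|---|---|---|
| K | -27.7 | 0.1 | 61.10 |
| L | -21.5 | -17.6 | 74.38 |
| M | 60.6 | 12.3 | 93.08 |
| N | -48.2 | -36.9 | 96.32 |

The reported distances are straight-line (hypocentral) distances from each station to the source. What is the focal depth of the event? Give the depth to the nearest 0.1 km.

40.2 km

Each station gives a sphere (x−x_i)² + (y−y_i)² + z² = d_i² (stations at z=0).
Subtracting the K sphere from L and M: z² cancels, leaving linear equations in x and y:
12.4 x − 35.4 y = -1794.46
176.6 x + 24.4 y = -1874.33
Solving: x ≈ -16.804, y ≈ 44.805 km (keep extra digits for the depth step; rounded: -16.8, 44.8).
Then from the K sphere: z² = 61.10² − (x + 27.7)² − (y − 0.1)² with x = -16.804, y = 44.805, so z ≈ 40.199 ≈ 40.2 km.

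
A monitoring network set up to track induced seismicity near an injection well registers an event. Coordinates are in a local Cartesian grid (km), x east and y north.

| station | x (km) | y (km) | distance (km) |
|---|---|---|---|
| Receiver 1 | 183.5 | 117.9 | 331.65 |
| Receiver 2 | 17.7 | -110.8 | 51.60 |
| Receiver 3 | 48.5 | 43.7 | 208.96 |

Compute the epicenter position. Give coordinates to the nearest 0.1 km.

Circle about each station: (x − 183.5)² + (y − 117.9)² = 331.65²; (x − 17.7)² + (y + 110.8)² = 51.60²; (x − 48.5)² + (y − 43.7)² = 208.96².
Subtracting the Receiver 1 equation from the Receiver 2 and Receiver 3 equations removes the quadratic terms:
-331.6 x − 457.4 y = 72346.43
-270.0 x − 148.4 y = 23016.72
Solving the 2×2 system: x ≈ 2.8, y ≈ -160.2 km.
Check against Receiver 1 (with the unrounded x, y): √((x − 183.5)²+(y − 117.9)²) = 331.65 ≈ 331.65 km. ✓

x ≈ 2.8 km, y ≈ -160.2 km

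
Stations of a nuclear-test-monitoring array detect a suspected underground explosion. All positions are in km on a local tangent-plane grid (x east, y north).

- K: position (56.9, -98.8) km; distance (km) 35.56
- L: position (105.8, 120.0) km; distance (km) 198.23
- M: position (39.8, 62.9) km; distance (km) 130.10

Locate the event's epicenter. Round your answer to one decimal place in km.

Circle about each station: (x − 56.9)² + (y + 98.8)² = 35.56²; (x − 105.8)² + (y − 120.0)² = 198.23²; (x − 39.8)² + (y − 62.9)² = 130.10².
Subtracting the K equation from the L and M equations removes the quadratic terms:
97.8 x + 437.6 y = -25436.03
-34.2 x + 323.4 y = -23120.10
Solving the 2×2 system: x ≈ 40.6, y ≈ -67.2 km.

40.6 km east, -67.2 km north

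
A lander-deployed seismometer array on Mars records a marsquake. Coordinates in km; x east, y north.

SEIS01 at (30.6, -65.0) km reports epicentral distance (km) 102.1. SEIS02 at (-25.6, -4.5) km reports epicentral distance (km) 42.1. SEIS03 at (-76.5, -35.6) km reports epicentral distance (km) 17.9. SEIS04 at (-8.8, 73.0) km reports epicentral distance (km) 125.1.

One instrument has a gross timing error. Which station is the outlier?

SEIS04

Solve using three stations at a time. Using SEIS01, SEIS02, SEIS03 (subtract circle equations pairwise → linear system) gives (x, y) ≈ (-62.9, -24.0).
Distances from that point to each station vs reported:
  SEIS01: calculated 102.1 vs reported 102.1 → residual 0.0 km
  SEIS02: calculated 42.1 vs reported 42.1 → residual 0.0 km
  SEIS03: calculated 17.9 vs reported 17.9 → residual 0.0 km
  SEIS04: calculated 111.1 vs reported 125.1 → residual 14.0 km
SEIS01, SEIS02, SEIS03 are mutually consistent (residuals ≈ 0); SEIS04 is off by 14.0 km.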